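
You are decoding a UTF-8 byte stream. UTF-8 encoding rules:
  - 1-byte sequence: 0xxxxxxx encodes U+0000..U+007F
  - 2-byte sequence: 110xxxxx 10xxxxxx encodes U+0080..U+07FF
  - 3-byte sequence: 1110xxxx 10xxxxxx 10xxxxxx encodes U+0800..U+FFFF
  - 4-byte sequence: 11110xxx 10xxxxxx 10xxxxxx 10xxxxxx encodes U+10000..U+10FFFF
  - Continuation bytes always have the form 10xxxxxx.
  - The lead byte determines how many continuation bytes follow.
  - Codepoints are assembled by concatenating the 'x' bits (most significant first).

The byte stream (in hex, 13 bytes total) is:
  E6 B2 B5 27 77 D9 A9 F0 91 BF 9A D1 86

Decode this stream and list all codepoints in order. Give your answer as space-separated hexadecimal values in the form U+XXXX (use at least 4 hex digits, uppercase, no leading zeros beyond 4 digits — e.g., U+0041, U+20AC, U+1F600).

Answer: U+6CB5 U+0027 U+0077 U+0669 U+11FDA U+0446

Derivation:
Byte[0]=E6: 3-byte lead, need 2 cont bytes. acc=0x6
Byte[1]=B2: continuation. acc=(acc<<6)|0x32=0x1B2
Byte[2]=B5: continuation. acc=(acc<<6)|0x35=0x6CB5
Completed: cp=U+6CB5 (starts at byte 0)
Byte[3]=27: 1-byte ASCII. cp=U+0027
Byte[4]=77: 1-byte ASCII. cp=U+0077
Byte[5]=D9: 2-byte lead, need 1 cont bytes. acc=0x19
Byte[6]=A9: continuation. acc=(acc<<6)|0x29=0x669
Completed: cp=U+0669 (starts at byte 5)
Byte[7]=F0: 4-byte lead, need 3 cont bytes. acc=0x0
Byte[8]=91: continuation. acc=(acc<<6)|0x11=0x11
Byte[9]=BF: continuation. acc=(acc<<6)|0x3F=0x47F
Byte[10]=9A: continuation. acc=(acc<<6)|0x1A=0x11FDA
Completed: cp=U+11FDA (starts at byte 7)
Byte[11]=D1: 2-byte lead, need 1 cont bytes. acc=0x11
Byte[12]=86: continuation. acc=(acc<<6)|0x06=0x446
Completed: cp=U+0446 (starts at byte 11)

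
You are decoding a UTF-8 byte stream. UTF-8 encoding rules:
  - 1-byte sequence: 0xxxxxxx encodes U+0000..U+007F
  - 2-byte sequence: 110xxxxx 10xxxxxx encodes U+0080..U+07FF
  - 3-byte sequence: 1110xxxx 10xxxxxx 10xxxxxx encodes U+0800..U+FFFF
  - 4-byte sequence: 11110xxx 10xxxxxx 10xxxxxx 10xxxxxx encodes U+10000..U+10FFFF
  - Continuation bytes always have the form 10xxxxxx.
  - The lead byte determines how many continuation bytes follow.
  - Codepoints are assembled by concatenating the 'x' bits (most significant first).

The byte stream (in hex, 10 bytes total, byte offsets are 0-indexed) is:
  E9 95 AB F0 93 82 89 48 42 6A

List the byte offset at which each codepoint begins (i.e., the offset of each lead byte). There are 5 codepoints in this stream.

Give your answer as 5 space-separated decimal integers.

Byte[0]=E9: 3-byte lead, need 2 cont bytes. acc=0x9
Byte[1]=95: continuation. acc=(acc<<6)|0x15=0x255
Byte[2]=AB: continuation. acc=(acc<<6)|0x2B=0x956B
Completed: cp=U+956B (starts at byte 0)
Byte[3]=F0: 4-byte lead, need 3 cont bytes. acc=0x0
Byte[4]=93: continuation. acc=(acc<<6)|0x13=0x13
Byte[5]=82: continuation. acc=(acc<<6)|0x02=0x4C2
Byte[6]=89: continuation. acc=(acc<<6)|0x09=0x13089
Completed: cp=U+13089 (starts at byte 3)
Byte[7]=48: 1-byte ASCII. cp=U+0048
Byte[8]=42: 1-byte ASCII. cp=U+0042
Byte[9]=6A: 1-byte ASCII. cp=U+006A

Answer: 0 3 7 8 9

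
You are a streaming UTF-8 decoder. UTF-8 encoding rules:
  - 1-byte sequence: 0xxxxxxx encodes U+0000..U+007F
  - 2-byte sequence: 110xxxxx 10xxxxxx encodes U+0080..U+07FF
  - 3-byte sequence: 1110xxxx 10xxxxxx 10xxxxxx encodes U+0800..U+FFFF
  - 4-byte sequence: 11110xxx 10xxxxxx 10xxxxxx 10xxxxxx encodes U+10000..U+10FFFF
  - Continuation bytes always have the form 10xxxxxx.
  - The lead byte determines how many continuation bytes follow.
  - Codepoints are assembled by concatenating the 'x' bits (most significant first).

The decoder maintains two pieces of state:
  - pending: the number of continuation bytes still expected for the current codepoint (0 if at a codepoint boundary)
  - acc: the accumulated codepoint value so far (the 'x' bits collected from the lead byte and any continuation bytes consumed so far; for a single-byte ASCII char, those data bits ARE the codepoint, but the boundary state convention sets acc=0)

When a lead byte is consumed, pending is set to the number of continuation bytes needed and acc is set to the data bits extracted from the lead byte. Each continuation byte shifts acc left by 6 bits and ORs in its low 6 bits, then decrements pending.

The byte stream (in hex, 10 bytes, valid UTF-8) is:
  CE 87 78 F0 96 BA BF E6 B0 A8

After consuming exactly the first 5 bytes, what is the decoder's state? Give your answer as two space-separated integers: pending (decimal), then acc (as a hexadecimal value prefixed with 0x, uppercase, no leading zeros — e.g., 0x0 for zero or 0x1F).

Byte[0]=CE: 2-byte lead. pending=1, acc=0xE
Byte[1]=87: continuation. acc=(acc<<6)|0x07=0x387, pending=0
Byte[2]=78: 1-byte. pending=0, acc=0x0
Byte[3]=F0: 4-byte lead. pending=3, acc=0x0
Byte[4]=96: continuation. acc=(acc<<6)|0x16=0x16, pending=2

Answer: 2 0x16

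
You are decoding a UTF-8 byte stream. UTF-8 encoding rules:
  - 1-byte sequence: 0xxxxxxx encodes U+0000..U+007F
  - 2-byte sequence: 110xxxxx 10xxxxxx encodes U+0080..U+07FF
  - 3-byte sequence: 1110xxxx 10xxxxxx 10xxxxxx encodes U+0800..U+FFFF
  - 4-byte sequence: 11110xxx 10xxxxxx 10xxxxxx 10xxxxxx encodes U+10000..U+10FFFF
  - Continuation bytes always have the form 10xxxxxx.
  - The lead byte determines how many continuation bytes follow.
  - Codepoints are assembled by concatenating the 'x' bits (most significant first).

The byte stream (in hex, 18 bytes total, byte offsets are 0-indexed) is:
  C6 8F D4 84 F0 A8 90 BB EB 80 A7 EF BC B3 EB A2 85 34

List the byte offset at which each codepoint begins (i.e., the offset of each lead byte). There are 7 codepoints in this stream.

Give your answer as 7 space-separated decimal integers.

Answer: 0 2 4 8 11 14 17

Derivation:
Byte[0]=C6: 2-byte lead, need 1 cont bytes. acc=0x6
Byte[1]=8F: continuation. acc=(acc<<6)|0x0F=0x18F
Completed: cp=U+018F (starts at byte 0)
Byte[2]=D4: 2-byte lead, need 1 cont bytes. acc=0x14
Byte[3]=84: continuation. acc=(acc<<6)|0x04=0x504
Completed: cp=U+0504 (starts at byte 2)
Byte[4]=F0: 4-byte lead, need 3 cont bytes. acc=0x0
Byte[5]=A8: continuation. acc=(acc<<6)|0x28=0x28
Byte[6]=90: continuation. acc=(acc<<6)|0x10=0xA10
Byte[7]=BB: continuation. acc=(acc<<6)|0x3B=0x2843B
Completed: cp=U+2843B (starts at byte 4)
Byte[8]=EB: 3-byte lead, need 2 cont bytes. acc=0xB
Byte[9]=80: continuation. acc=(acc<<6)|0x00=0x2C0
Byte[10]=A7: continuation. acc=(acc<<6)|0x27=0xB027
Completed: cp=U+B027 (starts at byte 8)
Byte[11]=EF: 3-byte lead, need 2 cont bytes. acc=0xF
Byte[12]=BC: continuation. acc=(acc<<6)|0x3C=0x3FC
Byte[13]=B3: continuation. acc=(acc<<6)|0x33=0xFF33
Completed: cp=U+FF33 (starts at byte 11)
Byte[14]=EB: 3-byte lead, need 2 cont bytes. acc=0xB
Byte[15]=A2: continuation. acc=(acc<<6)|0x22=0x2E2
Byte[16]=85: continuation. acc=(acc<<6)|0x05=0xB885
Completed: cp=U+B885 (starts at byte 14)
Byte[17]=34: 1-byte ASCII. cp=U+0034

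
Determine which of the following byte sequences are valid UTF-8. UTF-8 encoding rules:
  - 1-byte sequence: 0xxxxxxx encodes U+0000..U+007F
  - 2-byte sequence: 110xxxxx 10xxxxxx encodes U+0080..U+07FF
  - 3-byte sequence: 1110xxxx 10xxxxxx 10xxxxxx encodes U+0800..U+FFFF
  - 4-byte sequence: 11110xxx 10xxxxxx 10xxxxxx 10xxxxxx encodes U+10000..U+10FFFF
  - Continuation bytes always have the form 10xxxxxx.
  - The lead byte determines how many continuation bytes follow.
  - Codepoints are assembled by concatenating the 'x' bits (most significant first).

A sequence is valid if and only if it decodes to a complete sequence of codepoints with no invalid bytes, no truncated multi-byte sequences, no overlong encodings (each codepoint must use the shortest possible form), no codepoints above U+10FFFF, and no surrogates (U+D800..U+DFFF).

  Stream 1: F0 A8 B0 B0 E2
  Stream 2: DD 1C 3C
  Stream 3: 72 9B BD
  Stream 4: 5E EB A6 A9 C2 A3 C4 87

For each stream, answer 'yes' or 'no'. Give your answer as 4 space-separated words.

Stream 1: error at byte offset 5. INVALID
Stream 2: error at byte offset 1. INVALID
Stream 3: error at byte offset 1. INVALID
Stream 4: decodes cleanly. VALID

Answer: no no no yes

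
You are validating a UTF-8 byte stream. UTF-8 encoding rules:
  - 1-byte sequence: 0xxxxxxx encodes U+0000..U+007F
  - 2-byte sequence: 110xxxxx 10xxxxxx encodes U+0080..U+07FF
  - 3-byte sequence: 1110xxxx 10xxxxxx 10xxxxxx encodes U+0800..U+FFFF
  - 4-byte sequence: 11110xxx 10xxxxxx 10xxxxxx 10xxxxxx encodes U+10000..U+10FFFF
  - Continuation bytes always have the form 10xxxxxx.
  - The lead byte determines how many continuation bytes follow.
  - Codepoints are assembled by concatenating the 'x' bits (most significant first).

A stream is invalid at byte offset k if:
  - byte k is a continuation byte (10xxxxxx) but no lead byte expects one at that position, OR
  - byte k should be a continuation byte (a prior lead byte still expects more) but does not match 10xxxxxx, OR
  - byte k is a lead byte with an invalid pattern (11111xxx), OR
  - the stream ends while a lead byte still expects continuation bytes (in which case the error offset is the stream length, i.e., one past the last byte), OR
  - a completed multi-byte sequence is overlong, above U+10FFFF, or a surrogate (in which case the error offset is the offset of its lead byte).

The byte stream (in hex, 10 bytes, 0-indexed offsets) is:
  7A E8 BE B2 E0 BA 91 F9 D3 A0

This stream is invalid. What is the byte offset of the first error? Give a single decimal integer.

Byte[0]=7A: 1-byte ASCII. cp=U+007A
Byte[1]=E8: 3-byte lead, need 2 cont bytes. acc=0x8
Byte[2]=BE: continuation. acc=(acc<<6)|0x3E=0x23E
Byte[3]=B2: continuation. acc=(acc<<6)|0x32=0x8FB2
Completed: cp=U+8FB2 (starts at byte 1)
Byte[4]=E0: 3-byte lead, need 2 cont bytes. acc=0x0
Byte[5]=BA: continuation. acc=(acc<<6)|0x3A=0x3A
Byte[6]=91: continuation. acc=(acc<<6)|0x11=0xE91
Completed: cp=U+0E91 (starts at byte 4)
Byte[7]=F9: INVALID lead byte (not 0xxx/110x/1110/11110)

Answer: 7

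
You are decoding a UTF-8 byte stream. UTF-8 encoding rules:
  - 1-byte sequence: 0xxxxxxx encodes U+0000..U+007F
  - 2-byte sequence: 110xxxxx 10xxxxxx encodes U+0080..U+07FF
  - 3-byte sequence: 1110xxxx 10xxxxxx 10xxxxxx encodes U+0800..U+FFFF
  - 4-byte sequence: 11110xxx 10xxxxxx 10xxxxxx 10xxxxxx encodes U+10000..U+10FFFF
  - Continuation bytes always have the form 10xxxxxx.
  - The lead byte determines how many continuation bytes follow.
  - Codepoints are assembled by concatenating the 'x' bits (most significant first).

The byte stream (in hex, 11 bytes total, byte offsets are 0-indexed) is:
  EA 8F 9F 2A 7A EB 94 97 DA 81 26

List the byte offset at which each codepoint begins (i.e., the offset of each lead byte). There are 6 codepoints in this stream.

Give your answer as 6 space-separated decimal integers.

Byte[0]=EA: 3-byte lead, need 2 cont bytes. acc=0xA
Byte[1]=8F: continuation. acc=(acc<<6)|0x0F=0x28F
Byte[2]=9F: continuation. acc=(acc<<6)|0x1F=0xA3DF
Completed: cp=U+A3DF (starts at byte 0)
Byte[3]=2A: 1-byte ASCII. cp=U+002A
Byte[4]=7A: 1-byte ASCII. cp=U+007A
Byte[5]=EB: 3-byte lead, need 2 cont bytes. acc=0xB
Byte[6]=94: continuation. acc=(acc<<6)|0x14=0x2D4
Byte[7]=97: continuation. acc=(acc<<6)|0x17=0xB517
Completed: cp=U+B517 (starts at byte 5)
Byte[8]=DA: 2-byte lead, need 1 cont bytes. acc=0x1A
Byte[9]=81: continuation. acc=(acc<<6)|0x01=0x681
Completed: cp=U+0681 (starts at byte 8)
Byte[10]=26: 1-byte ASCII. cp=U+0026

Answer: 0 3 4 5 8 10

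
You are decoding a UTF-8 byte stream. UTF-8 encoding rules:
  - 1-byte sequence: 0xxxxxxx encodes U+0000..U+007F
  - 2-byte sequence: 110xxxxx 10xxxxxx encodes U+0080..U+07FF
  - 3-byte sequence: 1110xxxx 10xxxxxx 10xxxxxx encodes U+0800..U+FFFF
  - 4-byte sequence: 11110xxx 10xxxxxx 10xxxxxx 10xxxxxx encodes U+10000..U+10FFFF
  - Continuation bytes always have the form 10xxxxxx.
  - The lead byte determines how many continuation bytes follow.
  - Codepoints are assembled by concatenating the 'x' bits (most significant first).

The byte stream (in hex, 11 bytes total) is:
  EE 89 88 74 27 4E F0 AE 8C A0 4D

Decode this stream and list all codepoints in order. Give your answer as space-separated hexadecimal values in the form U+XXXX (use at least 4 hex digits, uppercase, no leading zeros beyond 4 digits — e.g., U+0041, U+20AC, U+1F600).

Answer: U+E248 U+0074 U+0027 U+004E U+2E320 U+004D

Derivation:
Byte[0]=EE: 3-byte lead, need 2 cont bytes. acc=0xE
Byte[1]=89: continuation. acc=(acc<<6)|0x09=0x389
Byte[2]=88: continuation. acc=(acc<<6)|0x08=0xE248
Completed: cp=U+E248 (starts at byte 0)
Byte[3]=74: 1-byte ASCII. cp=U+0074
Byte[4]=27: 1-byte ASCII. cp=U+0027
Byte[5]=4E: 1-byte ASCII. cp=U+004E
Byte[6]=F0: 4-byte lead, need 3 cont bytes. acc=0x0
Byte[7]=AE: continuation. acc=(acc<<6)|0x2E=0x2E
Byte[8]=8C: continuation. acc=(acc<<6)|0x0C=0xB8C
Byte[9]=A0: continuation. acc=(acc<<6)|0x20=0x2E320
Completed: cp=U+2E320 (starts at byte 6)
Byte[10]=4D: 1-byte ASCII. cp=U+004D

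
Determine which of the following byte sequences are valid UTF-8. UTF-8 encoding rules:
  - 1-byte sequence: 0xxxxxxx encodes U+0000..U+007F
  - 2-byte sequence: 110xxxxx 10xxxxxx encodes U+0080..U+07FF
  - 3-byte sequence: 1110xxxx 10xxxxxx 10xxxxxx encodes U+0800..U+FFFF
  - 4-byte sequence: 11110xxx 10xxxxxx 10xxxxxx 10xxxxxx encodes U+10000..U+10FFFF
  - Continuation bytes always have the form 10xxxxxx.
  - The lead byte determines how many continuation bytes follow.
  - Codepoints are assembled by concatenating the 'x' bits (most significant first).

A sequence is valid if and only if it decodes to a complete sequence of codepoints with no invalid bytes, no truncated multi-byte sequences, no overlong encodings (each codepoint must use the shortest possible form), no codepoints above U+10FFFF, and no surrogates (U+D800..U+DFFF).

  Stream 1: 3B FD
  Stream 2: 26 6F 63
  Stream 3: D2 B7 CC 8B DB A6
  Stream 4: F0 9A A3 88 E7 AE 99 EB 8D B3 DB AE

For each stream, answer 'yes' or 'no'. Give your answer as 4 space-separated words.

Answer: no yes yes yes

Derivation:
Stream 1: error at byte offset 1. INVALID
Stream 2: decodes cleanly. VALID
Stream 3: decodes cleanly. VALID
Stream 4: decodes cleanly. VALID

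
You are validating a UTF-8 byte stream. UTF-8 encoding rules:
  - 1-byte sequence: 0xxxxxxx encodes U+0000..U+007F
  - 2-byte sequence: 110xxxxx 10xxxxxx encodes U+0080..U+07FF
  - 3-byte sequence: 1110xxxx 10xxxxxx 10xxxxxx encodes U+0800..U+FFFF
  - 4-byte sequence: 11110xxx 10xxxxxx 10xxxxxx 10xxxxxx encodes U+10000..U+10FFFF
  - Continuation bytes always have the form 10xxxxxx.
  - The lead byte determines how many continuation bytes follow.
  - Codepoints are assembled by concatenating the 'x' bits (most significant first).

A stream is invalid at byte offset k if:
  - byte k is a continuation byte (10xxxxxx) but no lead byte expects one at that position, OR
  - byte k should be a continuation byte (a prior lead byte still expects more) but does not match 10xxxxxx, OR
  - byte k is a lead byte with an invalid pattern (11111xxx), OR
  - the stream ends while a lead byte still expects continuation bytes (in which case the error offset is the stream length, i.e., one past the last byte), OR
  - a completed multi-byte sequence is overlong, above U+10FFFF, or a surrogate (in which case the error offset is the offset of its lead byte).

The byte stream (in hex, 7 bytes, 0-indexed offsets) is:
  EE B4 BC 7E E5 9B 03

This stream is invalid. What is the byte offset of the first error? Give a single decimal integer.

Byte[0]=EE: 3-byte lead, need 2 cont bytes. acc=0xE
Byte[1]=B4: continuation. acc=(acc<<6)|0x34=0x3B4
Byte[2]=BC: continuation. acc=(acc<<6)|0x3C=0xED3C
Completed: cp=U+ED3C (starts at byte 0)
Byte[3]=7E: 1-byte ASCII. cp=U+007E
Byte[4]=E5: 3-byte lead, need 2 cont bytes. acc=0x5
Byte[5]=9B: continuation. acc=(acc<<6)|0x1B=0x15B
Byte[6]=03: expected 10xxxxxx continuation. INVALID

Answer: 6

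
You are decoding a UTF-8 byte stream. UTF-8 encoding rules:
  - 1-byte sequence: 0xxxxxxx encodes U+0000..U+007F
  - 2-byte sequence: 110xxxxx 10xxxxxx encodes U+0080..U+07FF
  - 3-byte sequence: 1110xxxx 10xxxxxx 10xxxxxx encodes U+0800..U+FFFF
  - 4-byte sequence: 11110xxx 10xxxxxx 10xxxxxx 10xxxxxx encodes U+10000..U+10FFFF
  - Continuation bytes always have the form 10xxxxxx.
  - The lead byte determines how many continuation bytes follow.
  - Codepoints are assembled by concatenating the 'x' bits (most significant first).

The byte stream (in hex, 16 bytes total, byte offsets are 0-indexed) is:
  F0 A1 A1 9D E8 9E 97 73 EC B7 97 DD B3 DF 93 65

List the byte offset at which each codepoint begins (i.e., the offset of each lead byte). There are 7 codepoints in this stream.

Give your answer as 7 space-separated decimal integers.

Answer: 0 4 7 8 11 13 15

Derivation:
Byte[0]=F0: 4-byte lead, need 3 cont bytes. acc=0x0
Byte[1]=A1: continuation. acc=(acc<<6)|0x21=0x21
Byte[2]=A1: continuation. acc=(acc<<6)|0x21=0x861
Byte[3]=9D: continuation. acc=(acc<<6)|0x1D=0x2185D
Completed: cp=U+2185D (starts at byte 0)
Byte[4]=E8: 3-byte lead, need 2 cont bytes. acc=0x8
Byte[5]=9E: continuation. acc=(acc<<6)|0x1E=0x21E
Byte[6]=97: continuation. acc=(acc<<6)|0x17=0x8797
Completed: cp=U+8797 (starts at byte 4)
Byte[7]=73: 1-byte ASCII. cp=U+0073
Byte[8]=EC: 3-byte lead, need 2 cont bytes. acc=0xC
Byte[9]=B7: continuation. acc=(acc<<6)|0x37=0x337
Byte[10]=97: continuation. acc=(acc<<6)|0x17=0xCDD7
Completed: cp=U+CDD7 (starts at byte 8)
Byte[11]=DD: 2-byte lead, need 1 cont bytes. acc=0x1D
Byte[12]=B3: continuation. acc=(acc<<6)|0x33=0x773
Completed: cp=U+0773 (starts at byte 11)
Byte[13]=DF: 2-byte lead, need 1 cont bytes. acc=0x1F
Byte[14]=93: continuation. acc=(acc<<6)|0x13=0x7D3
Completed: cp=U+07D3 (starts at byte 13)
Byte[15]=65: 1-byte ASCII. cp=U+0065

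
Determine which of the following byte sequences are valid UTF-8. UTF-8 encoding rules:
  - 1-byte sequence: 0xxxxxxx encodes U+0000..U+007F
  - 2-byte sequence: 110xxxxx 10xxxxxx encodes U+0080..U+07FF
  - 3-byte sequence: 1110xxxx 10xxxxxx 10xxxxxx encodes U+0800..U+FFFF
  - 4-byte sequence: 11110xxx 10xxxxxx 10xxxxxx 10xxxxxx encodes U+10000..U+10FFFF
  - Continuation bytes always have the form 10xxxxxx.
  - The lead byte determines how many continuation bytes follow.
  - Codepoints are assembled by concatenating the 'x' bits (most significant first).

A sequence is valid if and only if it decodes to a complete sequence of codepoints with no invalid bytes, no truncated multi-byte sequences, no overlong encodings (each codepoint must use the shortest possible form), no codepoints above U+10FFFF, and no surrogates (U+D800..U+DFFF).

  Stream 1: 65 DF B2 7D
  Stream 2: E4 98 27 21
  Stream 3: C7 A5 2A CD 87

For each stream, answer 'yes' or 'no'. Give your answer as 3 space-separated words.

Stream 1: decodes cleanly. VALID
Stream 2: error at byte offset 2. INVALID
Stream 3: decodes cleanly. VALID

Answer: yes no yes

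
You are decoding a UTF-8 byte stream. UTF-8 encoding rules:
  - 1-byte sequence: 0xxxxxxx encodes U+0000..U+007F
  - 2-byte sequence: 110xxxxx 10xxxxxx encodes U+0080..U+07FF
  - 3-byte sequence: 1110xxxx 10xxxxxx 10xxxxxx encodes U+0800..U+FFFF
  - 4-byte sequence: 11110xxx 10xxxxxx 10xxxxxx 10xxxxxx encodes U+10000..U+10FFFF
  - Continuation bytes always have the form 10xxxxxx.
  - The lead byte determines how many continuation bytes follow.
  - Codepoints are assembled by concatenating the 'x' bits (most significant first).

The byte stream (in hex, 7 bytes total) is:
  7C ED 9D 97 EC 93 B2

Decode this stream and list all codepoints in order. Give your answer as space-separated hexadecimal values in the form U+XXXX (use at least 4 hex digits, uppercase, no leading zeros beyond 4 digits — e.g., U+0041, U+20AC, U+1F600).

Answer: U+007C U+D757 U+C4F2

Derivation:
Byte[0]=7C: 1-byte ASCII. cp=U+007C
Byte[1]=ED: 3-byte lead, need 2 cont bytes. acc=0xD
Byte[2]=9D: continuation. acc=(acc<<6)|0x1D=0x35D
Byte[3]=97: continuation. acc=(acc<<6)|0x17=0xD757
Completed: cp=U+D757 (starts at byte 1)
Byte[4]=EC: 3-byte lead, need 2 cont bytes. acc=0xC
Byte[5]=93: continuation. acc=(acc<<6)|0x13=0x313
Byte[6]=B2: continuation. acc=(acc<<6)|0x32=0xC4F2
Completed: cp=U+C4F2 (starts at byte 4)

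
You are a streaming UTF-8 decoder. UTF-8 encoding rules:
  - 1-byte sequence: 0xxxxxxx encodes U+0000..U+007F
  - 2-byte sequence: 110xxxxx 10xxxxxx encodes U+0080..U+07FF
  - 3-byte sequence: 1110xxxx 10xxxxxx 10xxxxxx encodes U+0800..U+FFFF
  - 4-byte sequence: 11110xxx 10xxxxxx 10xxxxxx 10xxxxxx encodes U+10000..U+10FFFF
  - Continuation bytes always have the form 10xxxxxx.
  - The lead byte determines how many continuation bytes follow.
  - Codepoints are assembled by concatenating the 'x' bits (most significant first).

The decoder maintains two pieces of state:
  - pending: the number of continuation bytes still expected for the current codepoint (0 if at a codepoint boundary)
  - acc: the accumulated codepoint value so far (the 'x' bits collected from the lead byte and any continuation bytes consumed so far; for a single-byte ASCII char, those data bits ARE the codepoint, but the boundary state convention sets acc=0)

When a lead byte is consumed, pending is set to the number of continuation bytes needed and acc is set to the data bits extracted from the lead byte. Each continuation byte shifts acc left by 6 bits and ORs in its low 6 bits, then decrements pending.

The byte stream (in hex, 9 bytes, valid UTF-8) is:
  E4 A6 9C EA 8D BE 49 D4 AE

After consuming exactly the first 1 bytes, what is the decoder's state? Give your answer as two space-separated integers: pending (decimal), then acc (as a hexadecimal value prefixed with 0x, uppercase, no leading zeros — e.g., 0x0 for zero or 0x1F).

Answer: 2 0x4

Derivation:
Byte[0]=E4: 3-byte lead. pending=2, acc=0x4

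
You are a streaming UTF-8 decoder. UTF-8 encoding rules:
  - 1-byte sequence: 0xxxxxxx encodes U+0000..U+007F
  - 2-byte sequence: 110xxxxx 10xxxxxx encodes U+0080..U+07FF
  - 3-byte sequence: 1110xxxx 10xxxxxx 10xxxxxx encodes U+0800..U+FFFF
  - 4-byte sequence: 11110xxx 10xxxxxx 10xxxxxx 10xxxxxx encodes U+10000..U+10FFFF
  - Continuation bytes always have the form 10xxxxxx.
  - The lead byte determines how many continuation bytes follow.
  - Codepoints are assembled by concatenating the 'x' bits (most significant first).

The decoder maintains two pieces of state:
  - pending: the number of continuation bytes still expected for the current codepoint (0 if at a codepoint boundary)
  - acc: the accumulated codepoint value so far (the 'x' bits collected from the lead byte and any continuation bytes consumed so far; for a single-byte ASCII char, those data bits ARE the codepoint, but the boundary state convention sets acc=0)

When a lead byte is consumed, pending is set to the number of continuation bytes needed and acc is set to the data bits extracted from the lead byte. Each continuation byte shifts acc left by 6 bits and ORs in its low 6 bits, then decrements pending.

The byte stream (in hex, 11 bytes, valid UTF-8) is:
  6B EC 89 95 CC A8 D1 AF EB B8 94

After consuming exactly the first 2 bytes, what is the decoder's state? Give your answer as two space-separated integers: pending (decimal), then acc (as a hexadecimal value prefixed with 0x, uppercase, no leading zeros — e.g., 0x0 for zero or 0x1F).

Byte[0]=6B: 1-byte. pending=0, acc=0x0
Byte[1]=EC: 3-byte lead. pending=2, acc=0xC

Answer: 2 0xC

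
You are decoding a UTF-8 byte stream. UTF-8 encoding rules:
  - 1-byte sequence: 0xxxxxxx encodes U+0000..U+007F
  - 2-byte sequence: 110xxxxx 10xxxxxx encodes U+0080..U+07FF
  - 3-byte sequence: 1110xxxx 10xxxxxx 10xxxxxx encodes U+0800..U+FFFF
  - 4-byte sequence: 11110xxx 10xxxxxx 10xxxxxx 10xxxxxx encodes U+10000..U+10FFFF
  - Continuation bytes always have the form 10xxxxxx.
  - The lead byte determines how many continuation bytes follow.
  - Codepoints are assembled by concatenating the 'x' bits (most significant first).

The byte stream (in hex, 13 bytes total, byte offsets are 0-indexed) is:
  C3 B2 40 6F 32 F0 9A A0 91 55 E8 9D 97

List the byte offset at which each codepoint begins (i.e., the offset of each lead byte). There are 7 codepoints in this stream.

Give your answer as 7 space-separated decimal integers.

Answer: 0 2 3 4 5 9 10

Derivation:
Byte[0]=C3: 2-byte lead, need 1 cont bytes. acc=0x3
Byte[1]=B2: continuation. acc=(acc<<6)|0x32=0xF2
Completed: cp=U+00F2 (starts at byte 0)
Byte[2]=40: 1-byte ASCII. cp=U+0040
Byte[3]=6F: 1-byte ASCII. cp=U+006F
Byte[4]=32: 1-byte ASCII. cp=U+0032
Byte[5]=F0: 4-byte lead, need 3 cont bytes. acc=0x0
Byte[6]=9A: continuation. acc=(acc<<6)|0x1A=0x1A
Byte[7]=A0: continuation. acc=(acc<<6)|0x20=0x6A0
Byte[8]=91: continuation. acc=(acc<<6)|0x11=0x1A811
Completed: cp=U+1A811 (starts at byte 5)
Byte[9]=55: 1-byte ASCII. cp=U+0055
Byte[10]=E8: 3-byte lead, need 2 cont bytes. acc=0x8
Byte[11]=9D: continuation. acc=(acc<<6)|0x1D=0x21D
Byte[12]=97: continuation. acc=(acc<<6)|0x17=0x8757
Completed: cp=U+8757 (starts at byte 10)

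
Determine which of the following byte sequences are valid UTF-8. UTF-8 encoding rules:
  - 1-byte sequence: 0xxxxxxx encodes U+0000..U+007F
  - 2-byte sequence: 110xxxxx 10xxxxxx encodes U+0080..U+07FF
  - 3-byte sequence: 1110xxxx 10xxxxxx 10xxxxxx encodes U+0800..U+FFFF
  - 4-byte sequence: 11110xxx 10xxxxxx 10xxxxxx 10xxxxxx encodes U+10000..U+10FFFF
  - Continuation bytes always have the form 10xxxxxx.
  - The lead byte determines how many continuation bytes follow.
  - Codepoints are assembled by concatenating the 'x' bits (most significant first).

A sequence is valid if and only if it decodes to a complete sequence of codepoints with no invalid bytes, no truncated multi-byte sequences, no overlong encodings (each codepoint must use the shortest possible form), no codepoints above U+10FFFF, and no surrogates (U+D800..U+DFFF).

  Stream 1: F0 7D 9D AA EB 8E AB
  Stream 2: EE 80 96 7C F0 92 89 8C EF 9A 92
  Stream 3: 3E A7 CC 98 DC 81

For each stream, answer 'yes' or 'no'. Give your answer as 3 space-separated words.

Stream 1: error at byte offset 1. INVALID
Stream 2: decodes cleanly. VALID
Stream 3: error at byte offset 1. INVALID

Answer: no yes no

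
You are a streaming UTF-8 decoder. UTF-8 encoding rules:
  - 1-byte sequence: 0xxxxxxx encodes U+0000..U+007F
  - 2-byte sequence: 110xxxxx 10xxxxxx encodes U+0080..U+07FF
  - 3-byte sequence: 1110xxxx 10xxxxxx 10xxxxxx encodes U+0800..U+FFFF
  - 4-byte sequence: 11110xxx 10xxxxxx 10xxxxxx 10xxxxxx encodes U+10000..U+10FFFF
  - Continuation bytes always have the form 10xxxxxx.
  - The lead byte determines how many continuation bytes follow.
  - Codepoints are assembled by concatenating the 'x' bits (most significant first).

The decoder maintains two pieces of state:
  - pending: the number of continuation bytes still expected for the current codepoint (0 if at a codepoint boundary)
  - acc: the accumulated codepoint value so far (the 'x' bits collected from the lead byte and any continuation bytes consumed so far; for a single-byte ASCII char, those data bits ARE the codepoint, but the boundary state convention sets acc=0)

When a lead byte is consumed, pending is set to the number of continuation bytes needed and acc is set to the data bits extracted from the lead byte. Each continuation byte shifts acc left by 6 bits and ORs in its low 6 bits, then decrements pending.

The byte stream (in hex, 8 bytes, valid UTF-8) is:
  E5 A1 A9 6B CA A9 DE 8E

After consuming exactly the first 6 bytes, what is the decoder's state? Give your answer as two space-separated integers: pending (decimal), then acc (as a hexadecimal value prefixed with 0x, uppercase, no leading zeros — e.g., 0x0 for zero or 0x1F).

Answer: 0 0x2A9

Derivation:
Byte[0]=E5: 3-byte lead. pending=2, acc=0x5
Byte[1]=A1: continuation. acc=(acc<<6)|0x21=0x161, pending=1
Byte[2]=A9: continuation. acc=(acc<<6)|0x29=0x5869, pending=0
Byte[3]=6B: 1-byte. pending=0, acc=0x0
Byte[4]=CA: 2-byte lead. pending=1, acc=0xA
Byte[5]=A9: continuation. acc=(acc<<6)|0x29=0x2A9, pending=0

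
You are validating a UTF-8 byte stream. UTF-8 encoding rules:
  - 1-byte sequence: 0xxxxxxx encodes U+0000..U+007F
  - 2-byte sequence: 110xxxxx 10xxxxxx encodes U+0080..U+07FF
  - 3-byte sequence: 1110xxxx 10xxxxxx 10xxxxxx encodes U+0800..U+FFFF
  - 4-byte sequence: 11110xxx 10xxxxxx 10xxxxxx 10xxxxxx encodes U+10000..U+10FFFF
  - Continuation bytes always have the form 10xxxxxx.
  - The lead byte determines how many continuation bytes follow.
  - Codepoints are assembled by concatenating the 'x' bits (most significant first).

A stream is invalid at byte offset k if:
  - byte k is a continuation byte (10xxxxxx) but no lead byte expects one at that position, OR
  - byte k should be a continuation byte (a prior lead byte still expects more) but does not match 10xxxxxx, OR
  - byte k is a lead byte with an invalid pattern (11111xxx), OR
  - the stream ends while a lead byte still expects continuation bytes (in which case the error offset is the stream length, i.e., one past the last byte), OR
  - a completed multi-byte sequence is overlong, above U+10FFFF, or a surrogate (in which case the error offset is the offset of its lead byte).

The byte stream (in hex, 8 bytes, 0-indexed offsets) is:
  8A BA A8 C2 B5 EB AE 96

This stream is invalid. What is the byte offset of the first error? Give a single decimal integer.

Byte[0]=8A: INVALID lead byte (not 0xxx/110x/1110/11110)

Answer: 0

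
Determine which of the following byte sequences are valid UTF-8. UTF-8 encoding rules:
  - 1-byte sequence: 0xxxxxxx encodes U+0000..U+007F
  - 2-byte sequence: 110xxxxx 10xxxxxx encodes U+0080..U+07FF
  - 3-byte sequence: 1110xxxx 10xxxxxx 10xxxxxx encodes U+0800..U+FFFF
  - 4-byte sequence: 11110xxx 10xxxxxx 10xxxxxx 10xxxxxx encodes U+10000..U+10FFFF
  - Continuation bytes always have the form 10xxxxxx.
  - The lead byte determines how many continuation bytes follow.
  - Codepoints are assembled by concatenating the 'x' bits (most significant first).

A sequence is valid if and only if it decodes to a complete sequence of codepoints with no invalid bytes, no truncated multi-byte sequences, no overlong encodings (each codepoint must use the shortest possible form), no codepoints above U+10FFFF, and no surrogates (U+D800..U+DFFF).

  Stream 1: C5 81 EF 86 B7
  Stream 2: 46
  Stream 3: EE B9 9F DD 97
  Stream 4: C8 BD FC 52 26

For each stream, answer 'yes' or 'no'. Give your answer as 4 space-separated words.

Stream 1: decodes cleanly. VALID
Stream 2: decodes cleanly. VALID
Stream 3: decodes cleanly. VALID
Stream 4: error at byte offset 2. INVALID

Answer: yes yes yes no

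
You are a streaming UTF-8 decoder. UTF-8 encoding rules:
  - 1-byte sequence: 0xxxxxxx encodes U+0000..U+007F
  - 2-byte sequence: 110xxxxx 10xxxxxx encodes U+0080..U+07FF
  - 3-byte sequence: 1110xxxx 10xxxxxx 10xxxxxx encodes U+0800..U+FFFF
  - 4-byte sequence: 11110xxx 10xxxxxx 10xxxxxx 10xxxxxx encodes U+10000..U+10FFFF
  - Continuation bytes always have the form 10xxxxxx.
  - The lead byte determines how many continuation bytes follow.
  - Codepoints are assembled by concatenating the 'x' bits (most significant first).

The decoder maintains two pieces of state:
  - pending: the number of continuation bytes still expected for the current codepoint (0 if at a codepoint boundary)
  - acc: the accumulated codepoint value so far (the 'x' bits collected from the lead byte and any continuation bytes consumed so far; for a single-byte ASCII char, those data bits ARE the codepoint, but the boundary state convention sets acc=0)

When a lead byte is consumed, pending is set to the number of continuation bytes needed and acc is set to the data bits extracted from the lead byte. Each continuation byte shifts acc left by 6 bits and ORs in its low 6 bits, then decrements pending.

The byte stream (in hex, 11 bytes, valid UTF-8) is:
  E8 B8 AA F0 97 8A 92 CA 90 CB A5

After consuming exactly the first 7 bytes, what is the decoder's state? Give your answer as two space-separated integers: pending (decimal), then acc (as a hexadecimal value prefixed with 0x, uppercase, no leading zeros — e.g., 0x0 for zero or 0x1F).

Answer: 0 0x17292

Derivation:
Byte[0]=E8: 3-byte lead. pending=2, acc=0x8
Byte[1]=B8: continuation. acc=(acc<<6)|0x38=0x238, pending=1
Byte[2]=AA: continuation. acc=(acc<<6)|0x2A=0x8E2A, pending=0
Byte[3]=F0: 4-byte lead. pending=3, acc=0x0
Byte[4]=97: continuation. acc=(acc<<6)|0x17=0x17, pending=2
Byte[5]=8A: continuation. acc=(acc<<6)|0x0A=0x5CA, pending=1
Byte[6]=92: continuation. acc=(acc<<6)|0x12=0x17292, pending=0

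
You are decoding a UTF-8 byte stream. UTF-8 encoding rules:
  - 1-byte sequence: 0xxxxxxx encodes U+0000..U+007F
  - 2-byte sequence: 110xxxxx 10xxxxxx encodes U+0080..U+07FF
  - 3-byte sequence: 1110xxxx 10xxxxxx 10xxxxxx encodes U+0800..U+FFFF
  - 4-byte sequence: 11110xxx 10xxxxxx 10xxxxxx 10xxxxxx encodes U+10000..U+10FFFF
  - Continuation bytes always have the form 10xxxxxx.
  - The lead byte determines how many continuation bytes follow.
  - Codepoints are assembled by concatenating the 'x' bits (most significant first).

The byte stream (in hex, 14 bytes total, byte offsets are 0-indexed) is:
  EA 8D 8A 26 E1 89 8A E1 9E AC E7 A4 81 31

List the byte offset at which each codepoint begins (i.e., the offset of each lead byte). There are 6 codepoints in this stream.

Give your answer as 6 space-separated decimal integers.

Byte[0]=EA: 3-byte lead, need 2 cont bytes. acc=0xA
Byte[1]=8D: continuation. acc=(acc<<6)|0x0D=0x28D
Byte[2]=8A: continuation. acc=(acc<<6)|0x0A=0xA34A
Completed: cp=U+A34A (starts at byte 0)
Byte[3]=26: 1-byte ASCII. cp=U+0026
Byte[4]=E1: 3-byte lead, need 2 cont bytes. acc=0x1
Byte[5]=89: continuation. acc=(acc<<6)|0x09=0x49
Byte[6]=8A: continuation. acc=(acc<<6)|0x0A=0x124A
Completed: cp=U+124A (starts at byte 4)
Byte[7]=E1: 3-byte lead, need 2 cont bytes. acc=0x1
Byte[8]=9E: continuation. acc=(acc<<6)|0x1E=0x5E
Byte[9]=AC: continuation. acc=(acc<<6)|0x2C=0x17AC
Completed: cp=U+17AC (starts at byte 7)
Byte[10]=E7: 3-byte lead, need 2 cont bytes. acc=0x7
Byte[11]=A4: continuation. acc=(acc<<6)|0x24=0x1E4
Byte[12]=81: continuation. acc=(acc<<6)|0x01=0x7901
Completed: cp=U+7901 (starts at byte 10)
Byte[13]=31: 1-byte ASCII. cp=U+0031

Answer: 0 3 4 7 10 13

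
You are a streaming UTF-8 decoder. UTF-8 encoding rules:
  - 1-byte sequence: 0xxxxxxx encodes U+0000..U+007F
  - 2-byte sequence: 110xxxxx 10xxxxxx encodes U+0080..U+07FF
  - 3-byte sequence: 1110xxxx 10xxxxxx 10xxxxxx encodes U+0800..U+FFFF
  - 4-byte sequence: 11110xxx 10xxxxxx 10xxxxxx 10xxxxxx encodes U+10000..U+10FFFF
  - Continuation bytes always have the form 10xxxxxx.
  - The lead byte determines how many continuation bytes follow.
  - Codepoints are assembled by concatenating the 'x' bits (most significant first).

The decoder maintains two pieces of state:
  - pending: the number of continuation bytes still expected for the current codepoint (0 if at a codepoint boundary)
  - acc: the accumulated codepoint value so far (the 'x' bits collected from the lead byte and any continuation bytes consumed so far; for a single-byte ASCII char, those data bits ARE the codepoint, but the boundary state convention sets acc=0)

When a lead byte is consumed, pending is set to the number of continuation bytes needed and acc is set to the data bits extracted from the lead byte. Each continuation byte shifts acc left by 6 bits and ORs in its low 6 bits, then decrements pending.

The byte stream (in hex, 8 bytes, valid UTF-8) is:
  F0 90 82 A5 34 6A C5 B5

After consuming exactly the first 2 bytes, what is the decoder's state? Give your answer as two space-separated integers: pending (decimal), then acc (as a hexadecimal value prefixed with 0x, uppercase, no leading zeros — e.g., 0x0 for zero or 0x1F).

Answer: 2 0x10

Derivation:
Byte[0]=F0: 4-byte lead. pending=3, acc=0x0
Byte[1]=90: continuation. acc=(acc<<6)|0x10=0x10, pending=2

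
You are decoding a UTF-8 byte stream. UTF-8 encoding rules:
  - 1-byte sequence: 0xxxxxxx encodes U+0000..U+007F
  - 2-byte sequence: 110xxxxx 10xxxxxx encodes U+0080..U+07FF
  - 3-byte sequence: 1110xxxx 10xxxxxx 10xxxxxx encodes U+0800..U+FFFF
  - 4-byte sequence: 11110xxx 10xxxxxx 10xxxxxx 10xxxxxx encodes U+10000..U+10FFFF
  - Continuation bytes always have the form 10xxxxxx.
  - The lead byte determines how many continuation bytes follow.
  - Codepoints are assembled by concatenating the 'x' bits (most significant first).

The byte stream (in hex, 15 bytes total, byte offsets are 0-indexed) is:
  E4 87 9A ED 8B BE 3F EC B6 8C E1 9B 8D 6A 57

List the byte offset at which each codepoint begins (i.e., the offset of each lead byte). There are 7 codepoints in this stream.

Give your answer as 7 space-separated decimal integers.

Answer: 0 3 6 7 10 13 14

Derivation:
Byte[0]=E4: 3-byte lead, need 2 cont bytes. acc=0x4
Byte[1]=87: continuation. acc=(acc<<6)|0x07=0x107
Byte[2]=9A: continuation. acc=(acc<<6)|0x1A=0x41DA
Completed: cp=U+41DA (starts at byte 0)
Byte[3]=ED: 3-byte lead, need 2 cont bytes. acc=0xD
Byte[4]=8B: continuation. acc=(acc<<6)|0x0B=0x34B
Byte[5]=BE: continuation. acc=(acc<<6)|0x3E=0xD2FE
Completed: cp=U+D2FE (starts at byte 3)
Byte[6]=3F: 1-byte ASCII. cp=U+003F
Byte[7]=EC: 3-byte lead, need 2 cont bytes. acc=0xC
Byte[8]=B6: continuation. acc=(acc<<6)|0x36=0x336
Byte[9]=8C: continuation. acc=(acc<<6)|0x0C=0xCD8C
Completed: cp=U+CD8C (starts at byte 7)
Byte[10]=E1: 3-byte lead, need 2 cont bytes. acc=0x1
Byte[11]=9B: continuation. acc=(acc<<6)|0x1B=0x5B
Byte[12]=8D: continuation. acc=(acc<<6)|0x0D=0x16CD
Completed: cp=U+16CD (starts at byte 10)
Byte[13]=6A: 1-byte ASCII. cp=U+006A
Byte[14]=57: 1-byte ASCII. cp=U+0057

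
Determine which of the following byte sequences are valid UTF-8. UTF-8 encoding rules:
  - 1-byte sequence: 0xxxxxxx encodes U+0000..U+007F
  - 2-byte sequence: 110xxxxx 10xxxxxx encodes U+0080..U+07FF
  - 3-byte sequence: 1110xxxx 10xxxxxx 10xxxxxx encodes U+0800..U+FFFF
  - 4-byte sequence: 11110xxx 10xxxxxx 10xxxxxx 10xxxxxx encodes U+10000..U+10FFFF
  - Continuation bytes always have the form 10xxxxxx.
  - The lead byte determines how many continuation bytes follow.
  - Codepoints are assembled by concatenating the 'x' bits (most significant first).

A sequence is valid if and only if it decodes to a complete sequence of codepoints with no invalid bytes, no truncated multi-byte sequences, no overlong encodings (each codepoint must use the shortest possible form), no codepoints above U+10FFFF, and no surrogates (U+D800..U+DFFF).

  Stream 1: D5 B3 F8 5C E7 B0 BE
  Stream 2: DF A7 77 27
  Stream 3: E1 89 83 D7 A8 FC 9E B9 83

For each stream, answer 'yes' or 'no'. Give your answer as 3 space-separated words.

Stream 1: error at byte offset 2. INVALID
Stream 2: decodes cleanly. VALID
Stream 3: error at byte offset 5. INVALID

Answer: no yes no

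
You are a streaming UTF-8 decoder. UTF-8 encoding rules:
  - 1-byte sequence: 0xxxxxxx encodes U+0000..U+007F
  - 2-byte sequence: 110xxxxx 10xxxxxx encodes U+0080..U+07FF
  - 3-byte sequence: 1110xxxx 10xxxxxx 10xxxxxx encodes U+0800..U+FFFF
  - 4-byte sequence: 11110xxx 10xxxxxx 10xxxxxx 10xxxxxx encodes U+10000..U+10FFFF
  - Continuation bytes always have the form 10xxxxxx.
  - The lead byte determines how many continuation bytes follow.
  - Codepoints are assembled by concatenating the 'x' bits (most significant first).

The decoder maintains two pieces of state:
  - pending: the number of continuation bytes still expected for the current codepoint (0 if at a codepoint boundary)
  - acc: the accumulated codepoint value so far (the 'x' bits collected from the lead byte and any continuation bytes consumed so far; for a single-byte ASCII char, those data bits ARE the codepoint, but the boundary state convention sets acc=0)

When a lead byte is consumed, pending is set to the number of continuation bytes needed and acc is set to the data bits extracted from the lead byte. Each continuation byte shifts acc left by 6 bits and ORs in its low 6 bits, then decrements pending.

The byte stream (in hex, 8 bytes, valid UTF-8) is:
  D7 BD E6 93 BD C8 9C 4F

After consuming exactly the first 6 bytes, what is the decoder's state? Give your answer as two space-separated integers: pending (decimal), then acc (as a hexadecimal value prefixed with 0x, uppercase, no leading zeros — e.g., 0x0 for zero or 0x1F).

Byte[0]=D7: 2-byte lead. pending=1, acc=0x17
Byte[1]=BD: continuation. acc=(acc<<6)|0x3D=0x5FD, pending=0
Byte[2]=E6: 3-byte lead. pending=2, acc=0x6
Byte[3]=93: continuation. acc=(acc<<6)|0x13=0x193, pending=1
Byte[4]=BD: continuation. acc=(acc<<6)|0x3D=0x64FD, pending=0
Byte[5]=C8: 2-byte lead. pending=1, acc=0x8

Answer: 1 0x8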